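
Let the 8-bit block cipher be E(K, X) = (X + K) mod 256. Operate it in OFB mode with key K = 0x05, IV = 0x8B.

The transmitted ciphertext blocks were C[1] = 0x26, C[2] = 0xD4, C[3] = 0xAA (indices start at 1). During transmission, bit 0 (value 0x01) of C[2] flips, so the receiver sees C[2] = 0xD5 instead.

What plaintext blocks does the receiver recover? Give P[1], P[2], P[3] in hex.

P[1] = 0xB6, P[2] = 0x40, P[3] = 0x30

OFB decryption: S_i = E(K, S_{i−1}) with S_{0} = IV; P_i = C_i ⊕ S_i.
Only C[2] changed, to 0xD5. In OFB, a change in C_i flips the same bit in P_i only; the keystream is unaffected. Decrypting the received ciphertext:
P[1]: S = E(K, 0x8B) = 0x90; 0x26 ⊕ 0x90 = 0xB6.
P[2]: S = E(K, 0x90) = 0x95; 0xD5 ⊕ 0x95 = 0x40.
P[3]: S = E(K, 0x95) = 0x9A; 0xAA ⊕ 0x9A = 0x30.
Blocks that differ from the original plaintext: P[2].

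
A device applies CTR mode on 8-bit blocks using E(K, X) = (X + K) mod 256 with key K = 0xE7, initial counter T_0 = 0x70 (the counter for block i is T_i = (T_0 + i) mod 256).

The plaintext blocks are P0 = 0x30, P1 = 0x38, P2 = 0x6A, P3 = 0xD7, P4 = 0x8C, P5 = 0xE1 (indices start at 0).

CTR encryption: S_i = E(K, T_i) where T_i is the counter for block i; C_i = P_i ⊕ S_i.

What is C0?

C0 = 0x67

C0: T = 0x70, S = E(K, T) = 0x57; 0x30 ⊕ 0x57 = 0x67.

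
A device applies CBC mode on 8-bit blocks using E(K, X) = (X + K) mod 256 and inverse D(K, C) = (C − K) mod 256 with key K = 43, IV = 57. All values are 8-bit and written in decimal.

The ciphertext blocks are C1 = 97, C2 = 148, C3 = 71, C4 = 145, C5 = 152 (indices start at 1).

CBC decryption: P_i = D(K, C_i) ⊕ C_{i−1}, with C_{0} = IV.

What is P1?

P1 = 15

P1: D(K, 97) = 54; 54 ⊕ 57 = 15.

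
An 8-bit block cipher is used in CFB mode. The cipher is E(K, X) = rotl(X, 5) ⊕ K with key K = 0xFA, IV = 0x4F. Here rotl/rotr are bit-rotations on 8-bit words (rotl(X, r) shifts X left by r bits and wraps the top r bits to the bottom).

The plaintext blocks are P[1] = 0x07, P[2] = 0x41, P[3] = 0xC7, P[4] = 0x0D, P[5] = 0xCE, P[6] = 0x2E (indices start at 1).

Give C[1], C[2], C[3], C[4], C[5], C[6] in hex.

C[1] = 0x14, C[2] = 0x39, C[3] = 0x1A, C[4] = 0xB4, C[5] = 0xA2, C[6] = 0x80

CFB encryption: C_i = P_i ⊕ E(K, C_{i−1}), with C_{0} = IV.
C[1]: E(K, 0x4F) = 0x13; 0x07 ⊕ 0x13 = 0x14.
C[2]: E(K, 0x14) = 0x78; 0x41 ⊕ 0x78 = 0x39.
C[3]: E(K, 0x39) = 0xDD; 0xC7 ⊕ 0xDD = 0x1A.
C[4]: E(K, 0x1A) = 0xB9; 0x0D ⊕ 0xB9 = 0xB4.
C[5]: E(K, 0xB4) = 0x6C; 0xCE ⊕ 0x6C = 0xA2.
C[6]: E(K, 0xA2) = 0xAE; 0x2E ⊕ 0xAE = 0x80.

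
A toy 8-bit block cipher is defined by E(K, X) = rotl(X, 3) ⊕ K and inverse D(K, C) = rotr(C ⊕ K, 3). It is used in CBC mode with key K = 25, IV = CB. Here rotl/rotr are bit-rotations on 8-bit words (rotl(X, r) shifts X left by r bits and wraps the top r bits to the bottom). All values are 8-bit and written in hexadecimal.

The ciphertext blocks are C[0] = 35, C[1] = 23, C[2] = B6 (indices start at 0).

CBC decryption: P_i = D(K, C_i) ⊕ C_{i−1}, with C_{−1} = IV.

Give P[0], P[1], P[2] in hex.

P[0]: D(K, 35) = 02; 02 ⊕ CB = C9.
P[1]: D(K, 23) = C0; C0 ⊕ 35 = F5.
P[2]: D(K, B6) = 72; 72 ⊕ 23 = 51.

P[0] = C9, P[1] = F5, P[2] = 51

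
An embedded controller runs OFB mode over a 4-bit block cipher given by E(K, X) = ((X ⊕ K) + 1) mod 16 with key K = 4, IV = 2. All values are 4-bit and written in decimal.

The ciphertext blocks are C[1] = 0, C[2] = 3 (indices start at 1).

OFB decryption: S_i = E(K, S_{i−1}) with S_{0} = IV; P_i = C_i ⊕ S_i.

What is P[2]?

P[2] = 7

P[1]: S = E(K, 2) = 7; 0 ⊕ 7 = 7.
P[2]: S = E(K, 7) = 4; 3 ⊕ 4 = 7.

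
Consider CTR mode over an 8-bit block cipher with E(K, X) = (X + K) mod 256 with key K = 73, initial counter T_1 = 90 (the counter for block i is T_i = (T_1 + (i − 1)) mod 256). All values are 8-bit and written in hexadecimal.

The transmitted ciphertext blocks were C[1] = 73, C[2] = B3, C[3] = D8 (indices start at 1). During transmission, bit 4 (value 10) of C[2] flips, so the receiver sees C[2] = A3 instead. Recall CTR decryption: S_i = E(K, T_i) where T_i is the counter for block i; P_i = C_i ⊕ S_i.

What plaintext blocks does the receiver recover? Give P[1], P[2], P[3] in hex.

Only C[2] changed, to A3. In CTR, a change in C_i flips the same bit in P_i only; the keystream is unaffected. Decrypting the received ciphertext:
P[1]: T = 90, S = E(K, T) = 03; 73 ⊕ 03 = 70.
P[2]: T = 91, S = E(K, T) = 04; A3 ⊕ 04 = A7.
P[3]: T = 92, S = E(K, T) = 05; D8 ⊕ 05 = DD.
Blocks that differ from the original plaintext: P[2].

P[1] = 70, P[2] = A7, P[3] = DD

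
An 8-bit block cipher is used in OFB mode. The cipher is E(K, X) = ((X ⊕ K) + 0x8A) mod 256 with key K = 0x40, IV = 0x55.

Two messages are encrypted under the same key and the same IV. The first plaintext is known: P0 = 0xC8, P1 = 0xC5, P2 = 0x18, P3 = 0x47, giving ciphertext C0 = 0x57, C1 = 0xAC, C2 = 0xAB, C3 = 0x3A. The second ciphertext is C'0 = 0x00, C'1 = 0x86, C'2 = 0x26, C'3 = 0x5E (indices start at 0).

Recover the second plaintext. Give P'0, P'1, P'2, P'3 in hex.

P'0 = 0x9F, P'1 = 0xEF, P'2 = 0x95, P'3 = 0x23

In OFB with a reused IV, both messages share the same keystream S_i, so C_i ⊕ C'_i = P_i ⊕ P'_i and thus P'_i = P_i ⊕ C_i ⊕ C'_i.
P'0: 0xC8 ⊕ 0x57 ⊕ 0x00 = 0x9F.
P'1: 0xC5 ⊕ 0xAC ⊕ 0x86 = 0xEF.
P'2: 0x18 ⊕ 0xAB ⊕ 0x26 = 0x95.
P'3: 0x47 ⊕ 0x3A ⊕ 0x5E = 0x23.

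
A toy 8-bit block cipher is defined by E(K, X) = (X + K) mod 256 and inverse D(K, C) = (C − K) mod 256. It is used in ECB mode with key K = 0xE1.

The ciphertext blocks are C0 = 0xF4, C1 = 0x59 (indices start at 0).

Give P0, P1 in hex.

P0 = 0x13, P1 = 0x78

ECB decryption: P_i = D(K, C_i).
P0: D(K, 0xF4) = 0x13.
P1: D(K, 0x59) = 0x78.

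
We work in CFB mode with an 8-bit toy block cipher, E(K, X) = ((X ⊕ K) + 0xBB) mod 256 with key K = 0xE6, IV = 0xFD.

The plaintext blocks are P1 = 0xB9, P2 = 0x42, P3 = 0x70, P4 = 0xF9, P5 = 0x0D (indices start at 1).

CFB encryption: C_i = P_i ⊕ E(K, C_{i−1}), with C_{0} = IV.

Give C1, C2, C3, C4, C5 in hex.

C1: E(K, 0xFD) = 0xD6; 0xB9 ⊕ 0xD6 = 0x6F.
C2: E(K, 0x6F) = 0x44; 0x42 ⊕ 0x44 = 0x06.
C3: E(K, 0x06) = 0x9B; 0x70 ⊕ 0x9B = 0xEB.
C4: E(K, 0xEB) = 0xC8; 0xF9 ⊕ 0xC8 = 0x31.
C5: E(K, 0x31) = 0x92; 0x0D ⊕ 0x92 = 0x9F.

C1 = 0x6F, C2 = 0x06, C3 = 0xEB, C4 = 0x31, C5 = 0x9F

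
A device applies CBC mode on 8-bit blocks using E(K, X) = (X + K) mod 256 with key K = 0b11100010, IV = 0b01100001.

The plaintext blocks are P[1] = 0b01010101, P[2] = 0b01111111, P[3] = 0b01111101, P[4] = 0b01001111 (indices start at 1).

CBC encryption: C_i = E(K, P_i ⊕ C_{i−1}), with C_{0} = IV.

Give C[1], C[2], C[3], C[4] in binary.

C[1]: P[1] ⊕ 0b01100001 = 0b00110100; E(K, 0b00110100) = 0b00010110.
C[2]: P[2] ⊕ 0b00010110 = 0b01101001; E(K, 0b01101001) = 0b01001011.
C[3]: P[3] ⊕ 0b01001011 = 0b00110110; E(K, 0b00110110) = 0b00011000.
C[4]: P[4] ⊕ 0b00011000 = 0b01010111; E(K, 0b01010111) = 0b00111001.

C[1] = 0b00010110, C[2] = 0b01001011, C[3] = 0b00011000, C[4] = 0b00111001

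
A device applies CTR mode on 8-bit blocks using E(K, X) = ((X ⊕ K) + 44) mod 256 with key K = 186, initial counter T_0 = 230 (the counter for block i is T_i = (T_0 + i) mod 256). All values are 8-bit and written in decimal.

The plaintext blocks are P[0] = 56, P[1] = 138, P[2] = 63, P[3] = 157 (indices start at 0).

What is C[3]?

CTR encryption: S_i = E(K, T_i) where T_i is the counter for block i; C_i = P_i ⊕ S_i.
C[0]: T = 230, S = E(K, T) = 136; 56 ⊕ 136 = 176.
C[1]: T = 231, S = E(K, T) = 137; 138 ⊕ 137 = 3.
C[2]: T = 232, S = E(K, T) = 126; 63 ⊕ 126 = 65.
C[3]: T = 233, S = E(K, T) = 127; 157 ⊕ 127 = 226.

C[3] = 226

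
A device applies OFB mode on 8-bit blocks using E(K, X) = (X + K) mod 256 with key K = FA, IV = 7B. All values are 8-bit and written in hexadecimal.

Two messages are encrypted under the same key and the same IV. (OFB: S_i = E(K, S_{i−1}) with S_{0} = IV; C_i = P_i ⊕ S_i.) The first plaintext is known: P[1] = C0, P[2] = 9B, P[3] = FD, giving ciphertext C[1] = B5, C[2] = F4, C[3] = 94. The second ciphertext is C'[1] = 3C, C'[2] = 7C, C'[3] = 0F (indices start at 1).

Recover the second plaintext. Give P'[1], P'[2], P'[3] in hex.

P'[1] = 49, P'[2] = 13, P'[3] = 66

In OFB with a reused IV, both messages share the same keystream S_i, so C_i ⊕ C'_i = P_i ⊕ P'_i and thus P'_i = P_i ⊕ C_i ⊕ C'_i.
P'[1]: C0 ⊕ B5 ⊕ 3C = 49.
P'[2]: 9B ⊕ F4 ⊕ 7C = 13.
P'[3]: FD ⊕ 94 ⊕ 0F = 66.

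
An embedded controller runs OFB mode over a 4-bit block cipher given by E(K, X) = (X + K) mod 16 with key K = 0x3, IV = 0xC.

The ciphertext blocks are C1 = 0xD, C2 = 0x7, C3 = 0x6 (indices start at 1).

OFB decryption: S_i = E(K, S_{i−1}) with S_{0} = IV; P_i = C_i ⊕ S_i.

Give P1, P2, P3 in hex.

P1: S = E(K, 0xC) = 0xF; 0xD ⊕ 0xF = 0x2.
P2: S = E(K, 0xF) = 0x2; 0x7 ⊕ 0x2 = 0x5.
P3: S = E(K, 0x2) = 0x5; 0x6 ⊕ 0x5 = 0x3.

P1 = 0x2, P2 = 0x5, P3 = 0x3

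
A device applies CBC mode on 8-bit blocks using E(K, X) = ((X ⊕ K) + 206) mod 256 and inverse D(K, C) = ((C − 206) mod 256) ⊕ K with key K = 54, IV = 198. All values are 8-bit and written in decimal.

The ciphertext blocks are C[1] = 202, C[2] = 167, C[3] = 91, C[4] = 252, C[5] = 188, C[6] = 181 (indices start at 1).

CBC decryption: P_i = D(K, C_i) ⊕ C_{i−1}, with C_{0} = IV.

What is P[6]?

P[6] = 109

P[6]: D(K, 181) = 209; 209 ⊕ 188 = 109.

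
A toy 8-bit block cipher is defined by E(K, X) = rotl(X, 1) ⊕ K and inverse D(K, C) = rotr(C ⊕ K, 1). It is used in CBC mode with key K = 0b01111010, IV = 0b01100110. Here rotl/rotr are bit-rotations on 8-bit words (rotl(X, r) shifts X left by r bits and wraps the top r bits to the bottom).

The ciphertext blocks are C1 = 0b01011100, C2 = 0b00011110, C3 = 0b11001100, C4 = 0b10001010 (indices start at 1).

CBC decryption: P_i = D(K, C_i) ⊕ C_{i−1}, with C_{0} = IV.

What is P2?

P2: D(K, 0b00011110) = 0b00110010; 0b00110010 ⊕ 0b01011100 = 0b01101110.

P2 = 0b01101110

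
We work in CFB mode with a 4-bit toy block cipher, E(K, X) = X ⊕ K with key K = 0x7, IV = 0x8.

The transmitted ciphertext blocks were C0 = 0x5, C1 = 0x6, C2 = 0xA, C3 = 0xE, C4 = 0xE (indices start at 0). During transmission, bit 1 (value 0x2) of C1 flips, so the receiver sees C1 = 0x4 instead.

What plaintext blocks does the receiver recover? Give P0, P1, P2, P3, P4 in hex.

CFB decryption: P_i = C_i ⊕ E(K, C_{i−1}), with C_{−1} = IV.
Only C1 changed, to 0x4. In CFB, a change in C_i flips the same bit in P_i and garbles P_{i+1}. Decrypting the received ciphertext:
P0: E(K, 0x8) = 0xF; 0x5 ⊕ 0xF = 0xA.
P1: E(K, 0x5) = 0x2; 0x4 ⊕ 0x2 = 0x6.
P2: E(K, 0x4) = 0x3; 0xA ⊕ 0x3 = 0x9.
P3: E(K, 0xA) = 0xD; 0xE ⊕ 0xD = 0x3.
P4: E(K, 0xE) = 0x9; 0xE ⊕ 0x9 = 0x7.
Blocks that differ from the original plaintext: P1, P2.

P0 = 0xA, P1 = 0x6, P2 = 0x9, P3 = 0x3, P4 = 0x7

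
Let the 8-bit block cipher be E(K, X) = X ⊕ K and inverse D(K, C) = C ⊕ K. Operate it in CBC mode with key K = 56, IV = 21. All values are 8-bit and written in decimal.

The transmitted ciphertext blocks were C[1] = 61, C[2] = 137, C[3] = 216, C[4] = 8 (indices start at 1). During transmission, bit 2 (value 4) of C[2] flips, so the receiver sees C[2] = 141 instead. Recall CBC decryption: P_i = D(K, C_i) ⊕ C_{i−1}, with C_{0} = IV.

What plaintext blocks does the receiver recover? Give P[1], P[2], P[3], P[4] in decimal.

Only C[2] changed, to 141. In CBC, a change in C_i garbles P_i and flips the same bit in P_{i+1}. Decrypting the received ciphertext:
P[1]: D(K, 61) = 5; 5 ⊕ 21 = 16.
P[2]: D(K, 141) = 181; 181 ⊕ 61 = 136.
P[3]: D(K, 216) = 224; 224 ⊕ 141 = 109.
P[4]: D(K, 8) = 48; 48 ⊕ 216 = 232.
Blocks that differ from the original plaintext: P[2], P[3].

P[1] = 16, P[2] = 136, P[3] = 109, P[4] = 232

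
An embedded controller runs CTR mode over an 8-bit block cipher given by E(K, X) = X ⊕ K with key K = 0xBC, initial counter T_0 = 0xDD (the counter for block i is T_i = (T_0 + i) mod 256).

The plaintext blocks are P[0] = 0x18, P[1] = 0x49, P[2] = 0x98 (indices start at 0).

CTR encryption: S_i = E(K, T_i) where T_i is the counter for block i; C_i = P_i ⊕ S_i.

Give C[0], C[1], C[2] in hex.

C[0] = 0x79, C[1] = 0x2B, C[2] = 0xFB

C[0]: T = 0xDD, S = E(K, T) = 0x61; 0x18 ⊕ 0x61 = 0x79.
C[1]: T = 0xDE, S = E(K, T) = 0x62; 0x49 ⊕ 0x62 = 0x2B.
C[2]: T = 0xDF, S = E(K, T) = 0x63; 0x98 ⊕ 0x63 = 0xFB.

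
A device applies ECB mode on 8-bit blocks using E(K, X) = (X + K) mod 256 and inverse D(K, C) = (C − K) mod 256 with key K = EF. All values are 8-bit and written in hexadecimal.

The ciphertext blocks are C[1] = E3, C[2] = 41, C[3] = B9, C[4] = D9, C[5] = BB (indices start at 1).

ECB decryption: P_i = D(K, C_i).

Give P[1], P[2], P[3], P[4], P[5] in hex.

P[1] = F4, P[2] = 52, P[3] = CA, P[4] = EA, P[5] = CC

P[1]: D(K, E3) = F4.
P[2]: D(K, 41) = 52.
P[3]: D(K, B9) = CA.
P[4]: D(K, D9) = EA.
P[5]: D(K, BB) = CC.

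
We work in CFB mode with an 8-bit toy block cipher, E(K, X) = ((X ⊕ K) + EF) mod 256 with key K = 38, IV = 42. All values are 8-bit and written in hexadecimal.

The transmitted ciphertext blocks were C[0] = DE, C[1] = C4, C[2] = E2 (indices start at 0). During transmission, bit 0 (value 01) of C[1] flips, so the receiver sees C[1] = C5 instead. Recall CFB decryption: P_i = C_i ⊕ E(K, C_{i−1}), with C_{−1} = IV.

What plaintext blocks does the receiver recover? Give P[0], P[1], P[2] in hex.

Only C[1] changed, to C5. In CFB, a change in C_i flips the same bit in P_i and garbles P_{i+1}. Decrypting the received ciphertext:
P[0]: E(K, 42) = 69; DE ⊕ 69 = B7.
P[1]: E(K, DE) = D5; C5 ⊕ D5 = 10.
P[2]: E(K, C5) = EC; E2 ⊕ EC = 0E.
Blocks that differ from the original plaintext: P[1], P[2].

P[0] = B7, P[1] = 10, P[2] = 0E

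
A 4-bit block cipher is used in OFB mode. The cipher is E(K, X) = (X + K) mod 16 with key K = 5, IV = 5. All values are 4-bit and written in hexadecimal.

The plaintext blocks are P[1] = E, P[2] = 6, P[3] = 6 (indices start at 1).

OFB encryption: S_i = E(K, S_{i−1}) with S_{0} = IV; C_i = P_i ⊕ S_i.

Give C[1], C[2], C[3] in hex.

C[1] = 4, C[2] = 9, C[3] = 2

C[1]: S = E(K, 5) = A; E ⊕ A = 4.
C[2]: S = E(K, A) = F; 6 ⊕ F = 9.
C[3]: S = E(K, F) = 4; 6 ⊕ 4 = 2.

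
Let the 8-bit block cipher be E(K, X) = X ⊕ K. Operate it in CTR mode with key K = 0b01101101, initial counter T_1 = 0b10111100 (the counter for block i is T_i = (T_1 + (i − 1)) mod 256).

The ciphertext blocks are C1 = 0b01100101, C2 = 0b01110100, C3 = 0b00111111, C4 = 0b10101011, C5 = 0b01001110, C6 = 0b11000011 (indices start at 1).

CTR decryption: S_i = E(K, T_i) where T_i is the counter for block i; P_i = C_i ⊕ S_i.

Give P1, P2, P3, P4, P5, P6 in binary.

P1: T = 0b10111100, S = E(K, T) = 0b11010001; 0b01100101 ⊕ 0b11010001 = 0b10110100.
P2: T = 0b10111101, S = E(K, T) = 0b11010000; 0b01110100 ⊕ 0b11010000 = 0b10100100.
P3: T = 0b10111110, S = E(K, T) = 0b11010011; 0b00111111 ⊕ 0b11010011 = 0b11101100.
P4: T = 0b10111111, S = E(K, T) = 0b11010010; 0b10101011 ⊕ 0b11010010 = 0b01111001.
P5: T = 0b11000000, S = E(K, T) = 0b10101101; 0b01001110 ⊕ 0b10101101 = 0b11100011.
P6: T = 0b11000001, S = E(K, T) = 0b10101100; 0b11000011 ⊕ 0b10101100 = 0b01101111.

P1 = 0b10110100, P2 = 0b10100100, P3 = 0b11101100, P4 = 0b01111001, P5 = 0b11100011, P6 = 0b01101111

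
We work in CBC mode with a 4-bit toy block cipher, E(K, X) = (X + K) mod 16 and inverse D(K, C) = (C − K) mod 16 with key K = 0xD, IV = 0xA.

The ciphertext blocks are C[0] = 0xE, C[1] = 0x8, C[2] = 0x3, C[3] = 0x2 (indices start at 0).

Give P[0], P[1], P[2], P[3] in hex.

CBC decryption: P_i = D(K, C_i) ⊕ C_{i−1}, with C_{−1} = IV.
P[0]: D(K, 0xE) = 0x1; 0x1 ⊕ 0xA = 0xB.
P[1]: D(K, 0x8) = 0xB; 0xB ⊕ 0xE = 0x5.
P[2]: D(K, 0x3) = 0x6; 0x6 ⊕ 0x8 = 0xE.
P[3]: D(K, 0x2) = 0x5; 0x5 ⊕ 0x3 = 0x6.

P[0] = 0xB, P[1] = 0x5, P[2] = 0xE, P[3] = 0x6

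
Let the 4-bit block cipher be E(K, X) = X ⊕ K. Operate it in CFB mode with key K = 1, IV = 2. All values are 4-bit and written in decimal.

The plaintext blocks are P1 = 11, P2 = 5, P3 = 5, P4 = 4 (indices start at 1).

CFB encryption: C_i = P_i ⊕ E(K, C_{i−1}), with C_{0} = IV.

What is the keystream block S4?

C1: E(K, 2) = 3; 11 ⊕ 3 = 8.
C2: E(K, 8) = 9; 5 ⊕ 9 = 12.
C3: E(K, 12) = 13; 5 ⊕ 13 = 8.
C4: E(K, 8) = 9; 4 ⊕ 9 = 13.
So S4 = 9.

9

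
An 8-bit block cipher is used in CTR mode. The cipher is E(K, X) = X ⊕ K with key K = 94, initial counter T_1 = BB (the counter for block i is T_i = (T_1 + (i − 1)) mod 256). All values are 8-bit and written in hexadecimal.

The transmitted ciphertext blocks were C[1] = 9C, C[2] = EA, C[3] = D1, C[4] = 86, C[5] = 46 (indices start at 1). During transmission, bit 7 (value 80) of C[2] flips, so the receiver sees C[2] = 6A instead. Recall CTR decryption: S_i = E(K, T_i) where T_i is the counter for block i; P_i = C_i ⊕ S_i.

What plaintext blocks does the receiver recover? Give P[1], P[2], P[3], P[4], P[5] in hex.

P[1] = B3, P[2] = 42, P[3] = F8, P[4] = AC, P[5] = 6D

Only C[2] changed, to 6A. In CTR, a change in C_i flips the same bit in P_i only; the keystream is unaffected. Decrypting the received ciphertext:
P[1]: T = BB, S = E(K, T) = 2F; 9C ⊕ 2F = B3.
P[2]: T = BC, S = E(K, T) = 28; 6A ⊕ 28 = 42.
P[3]: T = BD, S = E(K, T) = 29; D1 ⊕ 29 = F8.
P[4]: T = BE, S = E(K, T) = 2A; 86 ⊕ 2A = AC.
P[5]: T = BF, S = E(K, T) = 2B; 46 ⊕ 2B = 6D.
Blocks that differ from the original plaintext: P[2].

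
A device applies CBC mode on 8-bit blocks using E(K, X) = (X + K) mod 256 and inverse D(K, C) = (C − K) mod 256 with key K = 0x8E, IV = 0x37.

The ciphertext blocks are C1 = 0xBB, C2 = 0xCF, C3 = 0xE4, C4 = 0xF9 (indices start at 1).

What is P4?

P4 = 0x8F

CBC decryption: P_i = D(K, C_i) ⊕ C_{i−1}, with C_{0} = IV.
P4: D(K, 0xF9) = 0x6B; 0x6B ⊕ 0xE4 = 0x8F.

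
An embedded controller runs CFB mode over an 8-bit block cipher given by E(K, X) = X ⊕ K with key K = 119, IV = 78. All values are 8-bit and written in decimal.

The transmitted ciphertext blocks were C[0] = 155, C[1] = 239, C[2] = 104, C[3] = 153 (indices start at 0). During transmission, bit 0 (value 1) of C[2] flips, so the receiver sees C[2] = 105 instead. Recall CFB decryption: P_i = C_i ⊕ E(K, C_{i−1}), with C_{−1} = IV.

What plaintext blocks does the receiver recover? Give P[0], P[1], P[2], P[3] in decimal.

P[0] = 162, P[1] = 3, P[2] = 241, P[3] = 135

Only C[2] changed, to 105. In CFB, a change in C_i flips the same bit in P_i and garbles P_{i+1}. Decrypting the received ciphertext:
P[0]: E(K, 78) = 57; 155 ⊕ 57 = 162.
P[1]: E(K, 155) = 236; 239 ⊕ 236 = 3.
P[2]: E(K, 239) = 152; 105 ⊕ 152 = 241.
P[3]: E(K, 105) = 30; 153 ⊕ 30 = 135.
Blocks that differ from the original plaintext: P[2], P[3].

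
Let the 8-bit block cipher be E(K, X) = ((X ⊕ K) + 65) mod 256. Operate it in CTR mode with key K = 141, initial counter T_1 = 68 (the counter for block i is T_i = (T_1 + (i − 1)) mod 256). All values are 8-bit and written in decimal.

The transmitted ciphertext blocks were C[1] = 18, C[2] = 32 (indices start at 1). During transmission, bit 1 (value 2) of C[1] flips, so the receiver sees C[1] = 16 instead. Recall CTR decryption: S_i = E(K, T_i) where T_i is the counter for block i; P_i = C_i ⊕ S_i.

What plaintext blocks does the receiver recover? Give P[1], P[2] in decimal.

Only C[1] changed, to 16. In CTR, a change in C_i flips the same bit in P_i only; the keystream is unaffected. Decrypting the received ciphertext:
P[1]: T = 68, S = E(K, T) = 10; 16 ⊕ 10 = 26.
P[2]: T = 69, S = E(K, T) = 9; 32 ⊕ 9 = 41.
Blocks that differ from the original plaintext: P[1].

P[1] = 26, P[2] = 41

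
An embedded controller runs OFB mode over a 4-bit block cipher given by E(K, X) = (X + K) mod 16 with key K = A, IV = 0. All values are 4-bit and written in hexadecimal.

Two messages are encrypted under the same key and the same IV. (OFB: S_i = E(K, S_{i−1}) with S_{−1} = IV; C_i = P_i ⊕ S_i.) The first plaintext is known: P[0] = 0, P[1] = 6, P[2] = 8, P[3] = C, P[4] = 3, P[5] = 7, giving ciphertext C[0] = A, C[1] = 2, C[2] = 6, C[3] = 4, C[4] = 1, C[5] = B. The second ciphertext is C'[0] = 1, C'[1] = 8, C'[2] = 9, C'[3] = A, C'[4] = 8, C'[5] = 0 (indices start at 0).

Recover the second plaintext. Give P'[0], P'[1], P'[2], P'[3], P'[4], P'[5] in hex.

In OFB with a reused IV, both messages share the same keystream S_i, so C_i ⊕ C'_i = P_i ⊕ P'_i and thus P'_i = P_i ⊕ C_i ⊕ C'_i.
P'[0]: 0 ⊕ A ⊕ 1 = B.
P'[1]: 6 ⊕ 2 ⊕ 8 = C.
P'[2]: 8 ⊕ 6 ⊕ 9 = 7.
P'[3]: C ⊕ 4 ⊕ A = 2.
P'[4]: 3 ⊕ 1 ⊕ 8 = A.
P'[5]: 7 ⊕ B ⊕ 0 = C.

P'[0] = B, P'[1] = C, P'[2] = 7, P'[3] = 2, P'[4] = A, P'[5] = C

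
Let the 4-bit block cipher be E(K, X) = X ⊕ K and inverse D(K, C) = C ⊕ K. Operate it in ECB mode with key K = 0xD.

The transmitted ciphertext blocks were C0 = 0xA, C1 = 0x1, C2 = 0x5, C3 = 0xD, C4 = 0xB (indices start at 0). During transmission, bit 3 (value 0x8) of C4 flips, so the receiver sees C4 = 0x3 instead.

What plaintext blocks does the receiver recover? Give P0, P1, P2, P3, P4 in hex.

P0 = 0x7, P1 = 0xC, P2 = 0x8, P3 = 0x0, P4 = 0xE

ECB decryption: P_i = D(K, C_i).
Only C4 changed, to 0x3. In ECB, a change in C_i affects only P_i. Decrypting the received ciphertext:
P0: D(K, 0xA) = 0x7.
P1: D(K, 0x1) = 0xC.
P2: D(K, 0x5) = 0x8.
P3: D(K, 0xD) = 0x0.
P4: D(K, 0x3) = 0xE.
Blocks that differ from the original plaintext: P4.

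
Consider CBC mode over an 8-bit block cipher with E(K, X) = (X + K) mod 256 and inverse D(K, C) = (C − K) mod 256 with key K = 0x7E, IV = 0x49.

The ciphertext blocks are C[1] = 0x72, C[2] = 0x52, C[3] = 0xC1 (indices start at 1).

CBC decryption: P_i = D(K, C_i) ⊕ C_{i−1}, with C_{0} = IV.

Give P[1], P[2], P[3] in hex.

P[1]: D(K, 0x72) = 0xF4; 0xF4 ⊕ 0x49 = 0xBD.
P[2]: D(K, 0x52) = 0xD4; 0xD4 ⊕ 0x72 = 0xA6.
P[3]: D(K, 0xC1) = 0x43; 0x43 ⊕ 0x52 = 0x11.

P[1] = 0xBD, P[2] = 0xA6, P[3] = 0x11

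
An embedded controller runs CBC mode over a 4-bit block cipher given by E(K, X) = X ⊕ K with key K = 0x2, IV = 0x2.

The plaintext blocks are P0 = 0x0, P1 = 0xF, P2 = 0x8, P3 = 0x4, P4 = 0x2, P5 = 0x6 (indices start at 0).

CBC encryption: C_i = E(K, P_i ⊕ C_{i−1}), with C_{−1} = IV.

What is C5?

C5 = 0x5

C0: P0 ⊕ 0x2 = 0x2; E(K, 0x2) = 0x0.
C1: P1 ⊕ 0x0 = 0xF; E(K, 0xF) = 0xD.
C2: P2 ⊕ 0xD = 0x5; E(K, 0x5) = 0x7.
C3: P3 ⊕ 0x7 = 0x3; E(K, 0x3) = 0x1.
C4: P4 ⊕ 0x1 = 0x3; E(K, 0x3) = 0x1.
C5: P5 ⊕ 0x1 = 0x7; E(K, 0x7) = 0x5.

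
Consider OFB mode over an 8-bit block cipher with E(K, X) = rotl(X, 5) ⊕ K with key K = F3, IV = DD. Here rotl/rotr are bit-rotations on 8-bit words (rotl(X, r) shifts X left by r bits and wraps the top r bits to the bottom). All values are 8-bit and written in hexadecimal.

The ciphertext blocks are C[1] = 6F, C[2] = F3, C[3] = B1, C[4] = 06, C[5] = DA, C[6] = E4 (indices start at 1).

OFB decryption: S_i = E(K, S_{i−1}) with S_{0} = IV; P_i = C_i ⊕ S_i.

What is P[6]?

P[6] = F0

P[1]: S = E(K, DD) = 48; 6F ⊕ 48 = 27.
P[2]: S = E(K, 48) = FA; F3 ⊕ FA = 09.
P[3]: S = E(K, FA) = AC; B1 ⊕ AC = 1D.
P[4]: S = E(K, AC) = 66; 06 ⊕ 66 = 60.
P[5]: S = E(K, 66) = 3F; DA ⊕ 3F = E5.
P[6]: S = E(K, 3F) = 14; E4 ⊕ 14 = F0.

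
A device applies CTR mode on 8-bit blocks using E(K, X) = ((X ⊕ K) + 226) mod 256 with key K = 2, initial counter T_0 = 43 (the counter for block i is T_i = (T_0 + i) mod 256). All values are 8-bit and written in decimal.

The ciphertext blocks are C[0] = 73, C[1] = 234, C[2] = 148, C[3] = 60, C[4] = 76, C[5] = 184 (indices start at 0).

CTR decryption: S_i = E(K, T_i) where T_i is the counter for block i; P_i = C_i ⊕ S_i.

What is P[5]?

P[5] = 172

P[5]: T = 48, S = E(K, T) = 20; 184 ⊕ 20 = 172.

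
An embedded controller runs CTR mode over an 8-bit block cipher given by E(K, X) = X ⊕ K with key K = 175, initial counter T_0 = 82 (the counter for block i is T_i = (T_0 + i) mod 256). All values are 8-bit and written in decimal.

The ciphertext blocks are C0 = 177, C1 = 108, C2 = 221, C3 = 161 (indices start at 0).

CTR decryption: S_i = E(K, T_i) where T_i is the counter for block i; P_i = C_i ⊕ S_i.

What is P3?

P3 = 91

P3: T = 85, S = E(K, T) = 250; 161 ⊕ 250 = 91.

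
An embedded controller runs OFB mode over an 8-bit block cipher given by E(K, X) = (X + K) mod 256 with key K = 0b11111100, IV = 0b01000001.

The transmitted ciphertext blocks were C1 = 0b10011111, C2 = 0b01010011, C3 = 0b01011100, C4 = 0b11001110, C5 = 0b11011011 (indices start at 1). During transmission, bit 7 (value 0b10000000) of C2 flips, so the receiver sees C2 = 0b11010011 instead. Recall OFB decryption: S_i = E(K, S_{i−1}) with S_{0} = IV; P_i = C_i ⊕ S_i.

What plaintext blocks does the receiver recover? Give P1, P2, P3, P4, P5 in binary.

P1 = 0b10100010, P2 = 0b11101010, P3 = 0b01101001, P4 = 0b11111111, P5 = 0b11110110

Only C2 changed, to 0b11010011. In OFB, a change in C_i flips the same bit in P_i only; the keystream is unaffected. Decrypting the received ciphertext:
P1: S = E(K, 0b01000001) = 0b00111101; 0b10011111 ⊕ 0b00111101 = 0b10100010.
P2: S = E(K, 0b00111101) = 0b00111001; 0b11010011 ⊕ 0b00111001 = 0b11101010.
P3: S = E(K, 0b00111001) = 0b00110101; 0b01011100 ⊕ 0b00110101 = 0b01101001.
P4: S = E(K, 0b00110101) = 0b00110001; 0b11001110 ⊕ 0b00110001 = 0b11111111.
P5: S = E(K, 0b00110001) = 0b00101101; 0b11011011 ⊕ 0b00101101 = 0b11110110.
Blocks that differ from the original plaintext: P2.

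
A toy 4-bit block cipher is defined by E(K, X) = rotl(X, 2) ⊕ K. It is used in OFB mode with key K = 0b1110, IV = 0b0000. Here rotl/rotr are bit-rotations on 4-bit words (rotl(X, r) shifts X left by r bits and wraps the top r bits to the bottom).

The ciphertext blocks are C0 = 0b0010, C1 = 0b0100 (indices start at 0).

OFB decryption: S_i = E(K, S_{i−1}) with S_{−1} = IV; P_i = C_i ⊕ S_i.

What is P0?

P0: S = E(K, 0b0000) = 0b1110; 0b0010 ⊕ 0b1110 = 0b1100.

P0 = 0b1100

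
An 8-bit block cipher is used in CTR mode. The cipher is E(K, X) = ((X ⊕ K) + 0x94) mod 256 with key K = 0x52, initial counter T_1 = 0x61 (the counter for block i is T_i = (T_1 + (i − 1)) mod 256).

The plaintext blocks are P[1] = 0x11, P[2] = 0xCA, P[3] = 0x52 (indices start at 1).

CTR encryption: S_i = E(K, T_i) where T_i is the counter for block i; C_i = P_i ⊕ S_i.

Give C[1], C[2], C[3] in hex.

C[1]: T = 0x61, S = E(K, T) = 0xC7; 0x11 ⊕ 0xC7 = 0xD6.
C[2]: T = 0x62, S = E(K, T) = 0xC4; 0xCA ⊕ 0xC4 = 0x0E.
C[3]: T = 0x63, S = E(K, T) = 0xC5; 0x52 ⊕ 0xC5 = 0x97.

C[1] = 0xD6, C[2] = 0x0E, C[3] = 0x97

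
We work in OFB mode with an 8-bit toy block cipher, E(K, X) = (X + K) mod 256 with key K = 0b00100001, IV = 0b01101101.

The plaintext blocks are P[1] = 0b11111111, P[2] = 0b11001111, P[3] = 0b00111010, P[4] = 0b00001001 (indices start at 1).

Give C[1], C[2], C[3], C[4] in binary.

C[1] = 0b01110001, C[2] = 0b01100000, C[3] = 0b11101010, C[4] = 0b11111000

OFB encryption: S_i = E(K, S_{i−1}) with S_{0} = IV; C_i = P_i ⊕ S_i.
C[1]: S = E(K, 0b01101101) = 0b10001110; 0b11111111 ⊕ 0b10001110 = 0b01110001.
C[2]: S = E(K, 0b10001110) = 0b10101111; 0b11001111 ⊕ 0b10101111 = 0b01100000.
C[3]: S = E(K, 0b10101111) = 0b11010000; 0b00111010 ⊕ 0b11010000 = 0b11101010.
C[4]: S = E(K, 0b11010000) = 0b11110001; 0b00001001 ⊕ 0b11110001 = 0b11111000.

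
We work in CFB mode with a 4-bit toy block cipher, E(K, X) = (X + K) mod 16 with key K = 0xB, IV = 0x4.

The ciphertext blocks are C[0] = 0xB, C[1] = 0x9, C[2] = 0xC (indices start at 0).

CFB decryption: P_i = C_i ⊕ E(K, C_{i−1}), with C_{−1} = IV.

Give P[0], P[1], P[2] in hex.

P[0]: E(K, 0x4) = 0xF; 0xB ⊕ 0xF = 0x4.
P[1]: E(K, 0xB) = 0x6; 0x9 ⊕ 0x6 = 0xF.
P[2]: E(K, 0x9) = 0x4; 0xC ⊕ 0x4 = 0x8.

P[0] = 0x4, P[1] = 0xF, P[2] = 0x8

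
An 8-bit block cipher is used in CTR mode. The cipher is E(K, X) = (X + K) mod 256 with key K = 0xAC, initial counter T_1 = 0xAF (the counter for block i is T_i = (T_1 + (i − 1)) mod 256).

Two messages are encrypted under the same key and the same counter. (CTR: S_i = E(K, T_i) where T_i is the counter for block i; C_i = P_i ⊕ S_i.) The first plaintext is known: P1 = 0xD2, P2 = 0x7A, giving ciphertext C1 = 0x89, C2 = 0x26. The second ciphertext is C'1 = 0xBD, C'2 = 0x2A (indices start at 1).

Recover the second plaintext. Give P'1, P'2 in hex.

In CTR with a reused counter, both messages share the same keystream S_i, so C_i ⊕ C'_i = P_i ⊕ P'_i and thus P'_i = P_i ⊕ C_i ⊕ C'_i.
P'1: 0xD2 ⊕ 0x89 ⊕ 0xBD = 0xE6.
P'2: 0x7A ⊕ 0x26 ⊕ 0x2A = 0x76.

P'1 = 0xE6, P'2 = 0x76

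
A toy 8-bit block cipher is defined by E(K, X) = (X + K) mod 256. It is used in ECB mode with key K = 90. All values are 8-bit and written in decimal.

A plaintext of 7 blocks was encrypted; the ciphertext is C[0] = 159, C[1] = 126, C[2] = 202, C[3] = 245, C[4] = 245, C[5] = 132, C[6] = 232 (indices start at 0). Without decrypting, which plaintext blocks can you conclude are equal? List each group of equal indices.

ECB encrypts each block independently with the same key, so equal ciphertext blocks imply equal plaintext blocks.
C[3] = C[4] = 245, so P[3] = P[4].

P[3] = P[4]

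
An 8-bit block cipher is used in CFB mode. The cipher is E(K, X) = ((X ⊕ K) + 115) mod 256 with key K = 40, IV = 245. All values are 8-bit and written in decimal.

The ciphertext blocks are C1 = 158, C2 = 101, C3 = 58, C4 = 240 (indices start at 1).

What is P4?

CFB decryption: P_i = C_i ⊕ E(K, C_{i−1}), with C_{0} = IV.
P4: E(K, 58) = 133; 240 ⊕ 133 = 117.

P4 = 117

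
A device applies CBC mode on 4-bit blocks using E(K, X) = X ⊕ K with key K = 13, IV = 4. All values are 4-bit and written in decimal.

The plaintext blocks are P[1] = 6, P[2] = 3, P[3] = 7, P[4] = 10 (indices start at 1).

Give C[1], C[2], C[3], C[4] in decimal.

C[1] = 15, C[2] = 1, C[3] = 11, C[4] = 12

CBC encryption: C_i = E(K, P_i ⊕ C_{i−1}), with C_{0} = IV.
C[1]: P[1] ⊕ 4 = 2; E(K, 2) = 15.
C[2]: P[2] ⊕ 15 = 12; E(K, 12) = 1.
C[3]: P[3] ⊕ 1 = 6; E(K, 6) = 11.
C[4]: P[4] ⊕ 11 = 1; E(K, 1) = 12.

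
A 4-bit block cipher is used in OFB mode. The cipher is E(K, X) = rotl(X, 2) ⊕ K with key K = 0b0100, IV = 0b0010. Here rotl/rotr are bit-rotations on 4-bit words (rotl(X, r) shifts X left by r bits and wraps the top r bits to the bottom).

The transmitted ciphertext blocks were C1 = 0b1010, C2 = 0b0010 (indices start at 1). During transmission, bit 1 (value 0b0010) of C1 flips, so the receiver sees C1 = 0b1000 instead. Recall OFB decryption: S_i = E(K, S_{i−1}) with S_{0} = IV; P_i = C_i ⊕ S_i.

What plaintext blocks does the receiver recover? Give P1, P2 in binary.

P1 = 0b0100, P2 = 0b0101

Only C1 changed, to 0b1000. In OFB, a change in C_i flips the same bit in P_i only; the keystream is unaffected. Decrypting the received ciphertext:
P1: S = E(K, 0b0010) = 0b1100; 0b1000 ⊕ 0b1100 = 0b0100.
P2: S = E(K, 0b1100) = 0b0111; 0b0010 ⊕ 0b0111 = 0b0101.
Blocks that differ from the original plaintext: P1.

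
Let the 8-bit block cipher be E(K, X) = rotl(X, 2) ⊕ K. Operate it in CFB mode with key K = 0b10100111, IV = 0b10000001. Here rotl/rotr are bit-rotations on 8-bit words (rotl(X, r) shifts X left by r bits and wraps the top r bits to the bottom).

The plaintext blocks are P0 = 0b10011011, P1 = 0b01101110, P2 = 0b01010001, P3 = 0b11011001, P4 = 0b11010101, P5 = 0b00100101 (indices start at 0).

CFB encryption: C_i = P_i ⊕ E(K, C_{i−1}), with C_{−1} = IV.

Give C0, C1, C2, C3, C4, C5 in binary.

C0 = 0b00111010, C1 = 0b00100001, C2 = 0b01110010, C3 = 0b10110111, C4 = 0b10101100, C5 = 0b00110000

C0: E(K, 0b10000001) = 0b10100001; 0b10011011 ⊕ 0b10100001 = 0b00111010.
C1: E(K, 0b00111010) = 0b01001111; 0b01101110 ⊕ 0b01001111 = 0b00100001.
C2: E(K, 0b00100001) = 0b00100011; 0b01010001 ⊕ 0b00100011 = 0b01110010.
C3: E(K, 0b01110010) = 0b01101110; 0b11011001 ⊕ 0b01101110 = 0b10110111.
C4: E(K, 0b10110111) = 0b01111001; 0b11010101 ⊕ 0b01111001 = 0b10101100.
C5: E(K, 0b10101100) = 0b00010101; 0b00100101 ⊕ 0b00010101 = 0b00110000.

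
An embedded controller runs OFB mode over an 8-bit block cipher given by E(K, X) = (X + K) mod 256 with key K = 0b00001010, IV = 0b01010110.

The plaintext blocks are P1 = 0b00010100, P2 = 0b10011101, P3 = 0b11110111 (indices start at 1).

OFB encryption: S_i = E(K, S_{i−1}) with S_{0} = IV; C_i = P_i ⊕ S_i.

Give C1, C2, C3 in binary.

C1 = 0b01110100, C2 = 0b11110111, C3 = 0b10000011

C1: S = E(K, 0b01010110) = 0b01100000; 0b00010100 ⊕ 0b01100000 = 0b01110100.
C2: S = E(K, 0b01100000) = 0b01101010; 0b10011101 ⊕ 0b01101010 = 0b11110111.
C3: S = E(K, 0b01101010) = 0b01110100; 0b11110111 ⊕ 0b01110100 = 0b10000011.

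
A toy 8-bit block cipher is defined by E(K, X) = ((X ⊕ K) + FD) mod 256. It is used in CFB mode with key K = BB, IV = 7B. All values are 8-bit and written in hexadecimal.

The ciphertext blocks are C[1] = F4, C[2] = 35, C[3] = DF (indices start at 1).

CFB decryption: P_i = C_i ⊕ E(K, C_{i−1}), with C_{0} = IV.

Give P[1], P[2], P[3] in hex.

P[1]: E(K, 7B) = BD; F4 ⊕ BD = 49.
P[2]: E(K, F4) = 4C; 35 ⊕ 4C = 79.
P[3]: E(K, 35) = 8B; DF ⊕ 8B = 54.

P[1] = 49, P[2] = 79, P[3] = 54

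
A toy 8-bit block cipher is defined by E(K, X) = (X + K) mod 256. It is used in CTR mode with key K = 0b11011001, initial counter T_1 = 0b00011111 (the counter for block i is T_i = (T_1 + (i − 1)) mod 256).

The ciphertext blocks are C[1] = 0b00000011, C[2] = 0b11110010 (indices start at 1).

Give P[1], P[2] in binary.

P[1] = 0b11111011, P[2] = 0b00001011

CTR decryption: S_i = E(K, T_i) where T_i is the counter for block i; P_i = C_i ⊕ S_i.
P[1]: T = 0b00011111, S = E(K, T) = 0b11111000; 0b00000011 ⊕ 0b11111000 = 0b11111011.
P[2]: T = 0b00100000, S = E(K, T) = 0b11111001; 0b11110010 ⊕ 0b11111001 = 0b00001011.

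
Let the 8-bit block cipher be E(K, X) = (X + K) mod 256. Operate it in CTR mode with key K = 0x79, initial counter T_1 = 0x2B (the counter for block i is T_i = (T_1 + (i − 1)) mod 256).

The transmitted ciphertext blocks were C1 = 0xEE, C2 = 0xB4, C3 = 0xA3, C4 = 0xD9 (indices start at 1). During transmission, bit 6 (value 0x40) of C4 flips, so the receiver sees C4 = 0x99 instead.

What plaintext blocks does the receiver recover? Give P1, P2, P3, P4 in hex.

CTR decryption: S_i = E(K, T_i) where T_i is the counter for block i; P_i = C_i ⊕ S_i.
Only C4 changed, to 0x99. In CTR, a change in C_i flips the same bit in P_i only; the keystream is unaffected. Decrypting the received ciphertext:
P1: T = 0x2B, S = E(K, T) = 0xA4; 0xEE ⊕ 0xA4 = 0x4A.
P2: T = 0x2C, S = E(K, T) = 0xA5; 0xB4 ⊕ 0xA5 = 0x11.
P3: T = 0x2D, S = E(K, T) = 0xA6; 0xA3 ⊕ 0xA6 = 0x05.
P4: T = 0x2E, S = E(K, T) = 0xA7; 0x99 ⊕ 0xA7 = 0x3E.
Blocks that differ from the original plaintext: P4.

P1 = 0x4A, P2 = 0x11, P3 = 0x05, P4 = 0x3E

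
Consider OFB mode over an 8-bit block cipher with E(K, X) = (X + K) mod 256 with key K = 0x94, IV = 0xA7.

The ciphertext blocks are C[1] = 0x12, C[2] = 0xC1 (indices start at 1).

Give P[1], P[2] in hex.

OFB decryption: S_i = E(K, S_{i−1}) with S_{0} = IV; P_i = C_i ⊕ S_i.
P[1]: S = E(K, 0xA7) = 0x3B; 0x12 ⊕ 0x3B = 0x29.
P[2]: S = E(K, 0x3B) = 0xCF; 0xC1 ⊕ 0xCF = 0x0E.

P[1] = 0x29, P[2] = 0x0E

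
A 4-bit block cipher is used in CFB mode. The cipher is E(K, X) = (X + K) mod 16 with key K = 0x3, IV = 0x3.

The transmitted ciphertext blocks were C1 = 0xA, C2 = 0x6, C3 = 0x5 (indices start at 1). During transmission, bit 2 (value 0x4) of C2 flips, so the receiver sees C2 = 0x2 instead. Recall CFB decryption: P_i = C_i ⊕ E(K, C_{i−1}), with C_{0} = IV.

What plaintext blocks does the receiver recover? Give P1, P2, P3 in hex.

P1 = 0xC, P2 = 0xF, P3 = 0x0

Only C2 changed, to 0x2. In CFB, a change in C_i flips the same bit in P_i and garbles P_{i+1}. Decrypting the received ciphertext:
P1: E(K, 0x3) = 0x6; 0xA ⊕ 0x6 = 0xC.
P2: E(K, 0xA) = 0xD; 0x2 ⊕ 0xD = 0xF.
P3: E(K, 0x2) = 0x5; 0x5 ⊕ 0x5 = 0x0.
Blocks that differ from the original plaintext: P2, P3.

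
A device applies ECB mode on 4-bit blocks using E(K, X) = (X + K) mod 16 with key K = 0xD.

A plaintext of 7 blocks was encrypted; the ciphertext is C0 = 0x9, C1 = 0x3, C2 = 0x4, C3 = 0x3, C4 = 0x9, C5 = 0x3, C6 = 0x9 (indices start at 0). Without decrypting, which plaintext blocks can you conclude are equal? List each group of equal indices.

ECB encrypts each block independently with the same key, so equal ciphertext blocks imply equal plaintext blocks.
C0 = C4 = C6 = 0x9, so P0 = P4 = P6.
C1 = C3 = C5 = 0x3, so P1 = P3 = P5.

P0 = P4 = P6; P1 = P3 = P5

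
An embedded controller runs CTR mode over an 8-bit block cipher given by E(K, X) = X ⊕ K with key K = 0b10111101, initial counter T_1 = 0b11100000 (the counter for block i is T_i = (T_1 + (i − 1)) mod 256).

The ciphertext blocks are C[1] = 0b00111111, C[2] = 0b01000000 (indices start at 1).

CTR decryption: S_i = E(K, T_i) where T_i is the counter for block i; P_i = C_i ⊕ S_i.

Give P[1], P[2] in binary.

P[1]: T = 0b11100000, S = E(K, T) = 0b01011101; 0b00111111 ⊕ 0b01011101 = 0b01100010.
P[2]: T = 0b11100001, S = E(K, T) = 0b01011100; 0b01000000 ⊕ 0b01011100 = 0b00011100.

P[1] = 0b01100010, P[2] = 0b00011100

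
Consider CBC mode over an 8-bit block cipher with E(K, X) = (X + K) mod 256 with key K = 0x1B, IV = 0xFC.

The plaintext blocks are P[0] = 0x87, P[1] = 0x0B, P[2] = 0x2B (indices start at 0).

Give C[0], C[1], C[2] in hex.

CBC encryption: C_i = E(K, P_i ⊕ C_{i−1}), with C_{−1} = IV.
C[0]: P[0] ⊕ 0xFC = 0x7B; E(K, 0x7B) = 0x96.
C[1]: P[1] ⊕ 0x96 = 0x9D; E(K, 0x9D) = 0xB8.
C[2]: P[2] ⊕ 0xB8 = 0x93; E(K, 0x93) = 0xAE.

C[0] = 0x96, C[1] = 0xB8, C[2] = 0xAE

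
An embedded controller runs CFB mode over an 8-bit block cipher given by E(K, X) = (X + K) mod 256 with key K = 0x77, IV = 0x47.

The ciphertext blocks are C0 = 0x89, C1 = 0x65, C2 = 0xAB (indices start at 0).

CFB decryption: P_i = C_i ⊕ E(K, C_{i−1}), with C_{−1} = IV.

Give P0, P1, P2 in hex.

P0 = 0x37, P1 = 0x65, P2 = 0x77

P0: E(K, 0x47) = 0xBE; 0x89 ⊕ 0xBE = 0x37.
P1: E(K, 0x89) = 0x00; 0x65 ⊕ 0x00 = 0x65.
P2: E(K, 0x65) = 0xDC; 0xAB ⊕ 0xDC = 0x77.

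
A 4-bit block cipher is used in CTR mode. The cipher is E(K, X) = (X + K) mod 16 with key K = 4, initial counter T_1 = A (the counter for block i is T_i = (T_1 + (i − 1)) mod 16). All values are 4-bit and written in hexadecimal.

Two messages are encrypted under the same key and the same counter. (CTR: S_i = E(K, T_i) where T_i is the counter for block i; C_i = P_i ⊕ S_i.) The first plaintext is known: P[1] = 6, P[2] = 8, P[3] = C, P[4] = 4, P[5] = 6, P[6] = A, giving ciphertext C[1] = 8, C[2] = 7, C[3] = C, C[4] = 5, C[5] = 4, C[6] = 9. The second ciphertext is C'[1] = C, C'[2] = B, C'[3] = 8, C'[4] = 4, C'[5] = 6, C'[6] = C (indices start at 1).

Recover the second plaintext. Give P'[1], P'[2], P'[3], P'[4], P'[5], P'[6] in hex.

In CTR with a reused counter, both messages share the same keystream S_i, so C_i ⊕ C'_i = P_i ⊕ P'_i and thus P'_i = P_i ⊕ C_i ⊕ C'_i.
P'[1]: 6 ⊕ 8 ⊕ C = 2.
P'[2]: 8 ⊕ 7 ⊕ B = 4.
P'[3]: C ⊕ C ⊕ 8 = 8.
P'[4]: 4 ⊕ 5 ⊕ 4 = 5.
P'[5]: 6 ⊕ 4 ⊕ 6 = 4.
P'[6]: A ⊕ 9 ⊕ C = F.

P'[1] = 2, P'[2] = 4, P'[3] = 8, P'[4] = 5, P'[5] = 4, P'[6] = F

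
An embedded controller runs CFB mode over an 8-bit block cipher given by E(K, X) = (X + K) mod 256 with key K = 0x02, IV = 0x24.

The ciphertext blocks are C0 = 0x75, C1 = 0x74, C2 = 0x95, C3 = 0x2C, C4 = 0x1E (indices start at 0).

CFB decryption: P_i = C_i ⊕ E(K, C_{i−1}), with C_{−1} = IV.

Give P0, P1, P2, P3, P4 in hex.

P0 = 0x53, P1 = 0x03, P2 = 0xE3, P3 = 0xBB, P4 = 0x30

P0: E(K, 0x24) = 0x26; 0x75 ⊕ 0x26 = 0x53.
P1: E(K, 0x75) = 0x77; 0x74 ⊕ 0x77 = 0x03.
P2: E(K, 0x74) = 0x76; 0x95 ⊕ 0x76 = 0xE3.
P3: E(K, 0x95) = 0x97; 0x2C ⊕ 0x97 = 0xBB.
P4: E(K, 0x2C) = 0x2E; 0x1E ⊕ 0x2E = 0x30.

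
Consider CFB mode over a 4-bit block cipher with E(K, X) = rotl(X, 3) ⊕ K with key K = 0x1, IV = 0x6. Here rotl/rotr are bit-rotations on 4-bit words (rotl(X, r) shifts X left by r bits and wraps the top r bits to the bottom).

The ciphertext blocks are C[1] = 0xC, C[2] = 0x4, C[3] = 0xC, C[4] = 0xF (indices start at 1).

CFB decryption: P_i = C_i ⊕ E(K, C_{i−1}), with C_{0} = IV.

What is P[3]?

P[3]: E(K, 0x4) = 0x3; 0xC ⊕ 0x3 = 0xF.

P[3] = 0xF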